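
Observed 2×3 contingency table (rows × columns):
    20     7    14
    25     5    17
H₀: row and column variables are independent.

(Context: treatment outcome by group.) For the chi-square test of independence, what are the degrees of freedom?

df = (r−1)(c−1) = (2−1)·(3−1) = 2

degrees of freedom = 2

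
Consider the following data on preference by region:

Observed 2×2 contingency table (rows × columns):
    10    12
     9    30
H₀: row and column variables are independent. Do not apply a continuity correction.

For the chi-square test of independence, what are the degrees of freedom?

degrees of freedom = 1

df = (r−1)(c−1) = (2−1)·(2−1) = 1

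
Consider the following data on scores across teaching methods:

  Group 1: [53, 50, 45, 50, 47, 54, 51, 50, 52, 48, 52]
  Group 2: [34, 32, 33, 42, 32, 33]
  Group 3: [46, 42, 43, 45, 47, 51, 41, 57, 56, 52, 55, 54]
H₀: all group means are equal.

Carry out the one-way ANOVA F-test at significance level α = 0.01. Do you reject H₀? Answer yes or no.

reject H₀: yes

Group means [50.18, 34.33, 49.08], grand mean 46.448
SSB = Σnᵢ(x̄ᵢ−x̄)² = 1117.286; SSW = ΣΣ(x−x̄ᵢ)² = 509.886
MSB = 1117.286/2 = 558.6430; MSW = 509.886/26 = 19.6110
F = MSB/MSW = 28.4862
df = (2, 26)
p-value (upper-tail) = 0.00000
At α=0.01: p < α → reject H₀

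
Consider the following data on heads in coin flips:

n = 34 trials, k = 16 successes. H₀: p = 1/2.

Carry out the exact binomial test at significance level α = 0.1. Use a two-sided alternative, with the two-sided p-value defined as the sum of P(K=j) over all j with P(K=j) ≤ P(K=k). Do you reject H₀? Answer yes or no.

Exact binomial: n=34, k=16, p₀=1/2=0.5000
P(X=j) = C(n,j)·p₀^j·(1−p₀)^(n−j); p = Σ P(X=j) over j with P(X=j) ≤ P(X=16)
p-value (two-sided) = 0.86417
At α=0.1: p ≥ α → fail to reject H₀

reject H₀: no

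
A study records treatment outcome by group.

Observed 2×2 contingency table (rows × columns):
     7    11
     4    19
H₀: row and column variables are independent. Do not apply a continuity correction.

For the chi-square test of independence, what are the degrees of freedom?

degrees of freedom = 1

df = (r−1)(c−1) = (2−1)·(2−1) = 1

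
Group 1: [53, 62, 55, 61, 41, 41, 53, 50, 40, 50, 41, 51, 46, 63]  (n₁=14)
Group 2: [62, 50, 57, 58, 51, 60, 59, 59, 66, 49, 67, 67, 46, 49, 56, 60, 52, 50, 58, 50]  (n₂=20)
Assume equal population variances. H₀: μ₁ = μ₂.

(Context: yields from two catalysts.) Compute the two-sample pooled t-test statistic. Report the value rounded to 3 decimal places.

x̄₁=50.500, s₁=8.007, n₁=14
x̄₂=56.300, s₂=6.416, n₂=20
s_p² = [13·8.007² + 19·6.416²]/32 = 50.4906
SE = √(s_p²·(1/14+1/20)) = 2.4761
t = (50.500−56.300)/2.4761 = -2.3424
df = 32

test statistic = -2.342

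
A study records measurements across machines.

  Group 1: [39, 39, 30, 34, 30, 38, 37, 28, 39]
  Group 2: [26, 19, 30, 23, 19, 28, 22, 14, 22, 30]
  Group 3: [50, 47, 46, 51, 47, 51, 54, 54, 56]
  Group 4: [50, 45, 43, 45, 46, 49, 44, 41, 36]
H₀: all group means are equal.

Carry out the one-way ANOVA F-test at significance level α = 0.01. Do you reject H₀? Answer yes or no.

reject H₀: yes

Group means [34.89, 23.30, 50.67, 44.33], grand mean 37.892
SSB = Σnᵢ(x̄ᵢ−x̄)² = 4052.579; SSW = ΣΣ(x−x̄ᵢ)² = 646.989
MSB = 4052.579/3 = 1350.8596; MSW = 646.989/33 = 19.6057
F = MSB/MSW = 68.9013
df = (3, 33)
p-value (upper-tail) = 0.00000
At α=0.01: p < α → reject H₀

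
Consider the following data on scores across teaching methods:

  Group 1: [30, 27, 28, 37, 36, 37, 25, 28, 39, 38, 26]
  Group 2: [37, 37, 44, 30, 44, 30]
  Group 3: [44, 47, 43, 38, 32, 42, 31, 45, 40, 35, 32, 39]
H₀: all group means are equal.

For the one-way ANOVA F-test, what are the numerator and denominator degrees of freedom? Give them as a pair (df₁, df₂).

k = 3 groups, N = 29 total
df = (k−1, N−k) = (3−1, 29−3) = (2, 26)

degrees of freedom = [2, 26]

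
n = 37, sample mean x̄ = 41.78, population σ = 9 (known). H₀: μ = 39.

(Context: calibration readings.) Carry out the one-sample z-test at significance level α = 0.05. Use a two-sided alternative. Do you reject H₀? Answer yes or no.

SE = σ/√n = 9/√37 = 1.4796
z = (x̄−μ₀)/SE = (41.78−39)/1.4796 = 1.8789
p-value (two-sided) = 0.06026
At α=0.05: p ≥ α → fail to reject H₀

reject H₀: no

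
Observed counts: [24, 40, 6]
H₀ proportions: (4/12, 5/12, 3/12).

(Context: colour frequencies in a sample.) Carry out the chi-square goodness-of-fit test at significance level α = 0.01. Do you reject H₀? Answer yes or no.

n = 70; E_i = n·p_i = [23.33, 29.17, 17.50]
χ² = (24−23.33)²/23.33 + (40−29.17)²/29.17 + (6−17.50)²/17.50 = 11.6000
df = 2
p-value (upper-tail) = 0.00303
At α=0.01: p < α → reject H₀

reject H₀: yes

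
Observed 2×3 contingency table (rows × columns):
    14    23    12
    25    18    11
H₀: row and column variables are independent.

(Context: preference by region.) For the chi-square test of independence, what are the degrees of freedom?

degrees of freedom = 2

df = (r−1)(c−1) = (2−1)·(3−1) = 2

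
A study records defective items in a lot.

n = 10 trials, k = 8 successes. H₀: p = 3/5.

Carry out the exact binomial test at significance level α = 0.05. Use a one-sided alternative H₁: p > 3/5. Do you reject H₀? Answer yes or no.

Exact binomial: n=10, k=8, p₀=3/5=0.6000
P(X≥8) from Σ C(n,i)·p₀^i·(1−p₀)^(n−i)
p-value (one-sided, H₁ greater) = 0.16729
At α=0.05: p ≥ α → fail to reject H₀

reject H₀: no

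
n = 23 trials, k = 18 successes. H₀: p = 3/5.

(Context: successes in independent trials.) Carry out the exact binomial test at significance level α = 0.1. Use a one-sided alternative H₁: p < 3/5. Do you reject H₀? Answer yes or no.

Exact binomial: n=23, k=18, p₀=3/5=0.6000
P(X≤18) from Σ C(n,i)·p₀^i·(1−p₀)^(n−i)
p-value (one-sided, H₁ less) = 0.98103
At α=0.1: p ≥ α → fail to reject H₀

reject H₀: no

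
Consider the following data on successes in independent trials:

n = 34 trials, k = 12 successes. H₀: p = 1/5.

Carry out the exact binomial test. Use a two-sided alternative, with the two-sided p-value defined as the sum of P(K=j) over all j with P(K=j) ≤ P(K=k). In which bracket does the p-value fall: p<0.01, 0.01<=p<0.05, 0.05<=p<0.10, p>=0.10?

p-value bracket: 0.01<=p<0.05

Exact binomial: n=34, k=12, p₀=1/5=0.2000
P(X=j) = C(n,j)·p₀^j·(1−p₀)^(n−j); p = Σ P(X=j) over j with P(X=j) ≤ P(X=12)
p-value (two-sided) = 0.03226
→ bracket: 0.01<=p<0.05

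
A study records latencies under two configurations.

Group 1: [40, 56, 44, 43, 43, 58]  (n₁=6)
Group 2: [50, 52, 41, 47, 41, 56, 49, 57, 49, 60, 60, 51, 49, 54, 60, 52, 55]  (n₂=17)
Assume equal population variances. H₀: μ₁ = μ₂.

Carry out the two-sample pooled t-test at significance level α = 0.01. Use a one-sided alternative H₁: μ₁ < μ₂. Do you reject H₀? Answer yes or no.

reject H₀: no

x̄₁=47.333, s₁=7.633, n₁=6
x̄₂=51.941, s₂=5.836, n₂=17
s_p² = [5·7.633² + 16·5.836²]/21 = 39.8226
SE = √(s_p²·(1/6+1/17)) = 2.9966
t = (47.333−51.941)/2.9966 = -1.5377
df = 21
p-value (one-sided, H₁ less) = 0.06953
At α=0.01: p ≥ α → fail to reject H₀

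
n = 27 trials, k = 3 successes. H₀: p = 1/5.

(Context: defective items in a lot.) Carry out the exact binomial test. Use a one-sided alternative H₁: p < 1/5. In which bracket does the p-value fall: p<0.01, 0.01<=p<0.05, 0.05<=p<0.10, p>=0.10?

Exact binomial: n=27, k=3, p₀=1/5=0.2000
P(X≤3) from Σ C(n,i)·p₀^i·(1−p₀)^(n−i)
p-value (one-sided, H₁ less) = 0.18228
→ bracket: p>=0.10

p-value bracket: p>=0.10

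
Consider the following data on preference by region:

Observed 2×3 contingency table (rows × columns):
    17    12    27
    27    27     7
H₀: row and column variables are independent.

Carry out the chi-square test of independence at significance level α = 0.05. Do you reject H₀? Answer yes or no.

reject H₀: yes

Row totals [56, 61], col totals [44, 39, 34], n=117
χ² = (17−21.06)²/21.06 + (12−18.67)²/18.67 + (27−16.27)²/16.27 + (27−22.94)²/22.94 + (27−20.33)²/20.33 + (7−17.73)²/17.73 = 19.6288
df = 2
p-value (upper-tail) = 0.00005
At α=0.05: p < α → reject H₀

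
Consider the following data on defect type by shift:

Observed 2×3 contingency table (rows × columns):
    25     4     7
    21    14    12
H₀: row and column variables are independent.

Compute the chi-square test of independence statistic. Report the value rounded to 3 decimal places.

Row totals [36, 47], col totals [46, 18, 19], n=83
χ² = (25−19.95)²/19.95 + (4−7.81)²/7.81 + (7−8.24)²/8.24 + (21−26.05)²/26.05 + (14−10.19)²/10.19 + (12−10.76)²/10.76 = 5.8643
df = 2

test statistic = 5.864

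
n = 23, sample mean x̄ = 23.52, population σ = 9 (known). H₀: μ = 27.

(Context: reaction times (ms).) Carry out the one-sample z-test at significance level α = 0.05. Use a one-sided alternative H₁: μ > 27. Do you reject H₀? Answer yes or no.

SE = σ/√n = 9/√23 = 1.8766
z = (x̄−μ₀)/SE = (23.52−27)/1.8766 = -1.8544
p-value (one-sided, H₁ greater) = 0.96816
At α=0.05: p ≥ α → fail to reject H₀

reject H₀: no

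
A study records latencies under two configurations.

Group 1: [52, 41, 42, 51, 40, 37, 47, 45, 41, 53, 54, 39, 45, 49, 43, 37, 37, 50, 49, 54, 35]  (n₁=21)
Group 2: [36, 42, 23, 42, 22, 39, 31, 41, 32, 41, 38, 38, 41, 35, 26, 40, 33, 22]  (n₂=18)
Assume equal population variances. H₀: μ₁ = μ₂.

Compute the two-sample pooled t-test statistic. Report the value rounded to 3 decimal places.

test statistic = 4.819

x̄₁=44.810, s₁=6.202, n₁=21
x̄₂=34.556, s₂=7.090, n₂=18
s_p² = [20·6.202² + 17·7.090²]/37 = 43.8833
SE = √(s_p²·(1/21+1/18)) = 2.1278
t = (44.810−34.556)/2.1278 = 4.8190
df = 37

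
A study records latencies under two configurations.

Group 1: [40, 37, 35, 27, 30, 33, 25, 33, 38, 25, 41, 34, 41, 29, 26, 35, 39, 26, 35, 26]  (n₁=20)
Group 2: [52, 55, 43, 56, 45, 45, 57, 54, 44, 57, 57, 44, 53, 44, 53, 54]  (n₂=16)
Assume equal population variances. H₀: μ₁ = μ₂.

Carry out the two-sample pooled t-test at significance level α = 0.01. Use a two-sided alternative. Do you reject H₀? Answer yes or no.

reject H₀: yes

x̄₁=32.750, s₁=5.628, n₁=20
x̄₂=50.812, s₂=5.528, n₂=16
s_p² = [19·5.628² + 15·5.528²]/34 = 31.1820
SE = √(s_p²·(1/20+1/16)) = 1.8730
t = (32.750−50.812)/1.8730 = -9.6438
df = 34
p-value (two-sided) = 0.00000
At α=0.01: p < α → reject H₀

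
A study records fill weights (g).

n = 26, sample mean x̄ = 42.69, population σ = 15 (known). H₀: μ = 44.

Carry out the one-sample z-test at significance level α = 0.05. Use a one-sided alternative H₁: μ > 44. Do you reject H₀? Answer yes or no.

reject H₀: no

SE = σ/√n = 15/√26 = 2.9417
z = (x̄−μ₀)/SE = (42.69−44)/2.9417 = -0.4453
p-value (one-sided, H₁ greater) = 0.67195
At α=0.05: p ≥ α → fail to reject H₀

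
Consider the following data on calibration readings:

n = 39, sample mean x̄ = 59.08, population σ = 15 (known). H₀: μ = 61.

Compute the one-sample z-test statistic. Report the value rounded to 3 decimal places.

SE = σ/√n = 15/√39 = 2.4019
z = (x̄−μ₀)/SE = (59.08−61)/2.4019 = -0.7994

test statistic = -0.799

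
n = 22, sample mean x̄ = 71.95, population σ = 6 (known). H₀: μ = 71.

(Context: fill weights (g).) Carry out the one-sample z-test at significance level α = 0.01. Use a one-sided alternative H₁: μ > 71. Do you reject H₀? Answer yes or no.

SE = σ/√n = 6/√22 = 1.2792
z = (x̄−μ₀)/SE = (71.95−71)/1.2792 = 0.7426
p-value (one-sided, H₁ greater) = 0.22885
At α=0.01: p ≥ α → fail to reject H₀

reject H₀: no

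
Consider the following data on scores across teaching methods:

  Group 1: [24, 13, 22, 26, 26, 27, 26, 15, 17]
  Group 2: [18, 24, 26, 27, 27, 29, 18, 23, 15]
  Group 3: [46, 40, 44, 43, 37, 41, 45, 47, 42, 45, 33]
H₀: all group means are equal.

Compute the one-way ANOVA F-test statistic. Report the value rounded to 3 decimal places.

Group means [21.78, 23.00, 42.09], grand mean 29.862
SSB = Σnᵢ(x̄ᵢ−x̄)² = 2656.984; SSW = ΣΣ(x−x̄ᵢ)² = 598.465
MSB = 2656.984/2 = 1328.4918; MSW = 598.465/26 = 23.0179
F = MSB/MSW = 57.7157
df = (2, 26)

test statistic = 57.716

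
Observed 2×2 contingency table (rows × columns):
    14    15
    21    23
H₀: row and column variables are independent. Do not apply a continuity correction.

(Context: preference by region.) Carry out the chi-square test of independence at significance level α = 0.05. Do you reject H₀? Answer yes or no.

reject H₀: no

Row totals [29, 44], col totals [35, 38], n=73
χ² = (14−13.90)²/13.90 + (15−15.10)²/15.10 + (21−21.10)²/21.10 + (23−22.90)²/22.90 = 0.0021
df = 1
p-value (upper-tail) = 0.96338
At α=0.05: p ≥ α → fail to reject H₀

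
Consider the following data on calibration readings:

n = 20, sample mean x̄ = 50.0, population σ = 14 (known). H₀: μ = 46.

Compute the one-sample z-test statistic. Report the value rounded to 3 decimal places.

test statistic = 1.278

SE = σ/√n = 14/√20 = 3.1305
z = (x̄−μ₀)/SE = (50.0−46)/3.1305 = 1.2778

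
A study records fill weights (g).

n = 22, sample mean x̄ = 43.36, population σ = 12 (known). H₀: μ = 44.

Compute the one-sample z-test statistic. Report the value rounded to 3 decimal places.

test statistic = -0.250

SE = σ/√n = 12/√22 = 2.5584
z = (x̄−μ₀)/SE = (43.36−44)/2.5584 = -0.2502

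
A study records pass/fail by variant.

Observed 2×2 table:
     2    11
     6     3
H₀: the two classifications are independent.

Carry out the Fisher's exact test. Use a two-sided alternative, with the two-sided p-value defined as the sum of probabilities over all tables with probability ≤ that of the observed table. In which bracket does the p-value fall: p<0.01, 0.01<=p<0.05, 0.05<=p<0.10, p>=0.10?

p-value bracket: 0.01<=p<0.05

Margins: r₁=13, r₂=9, c₁=8, c₂=14, n=22
p_obs = C(13,2)·C(9,6)/C(22,8); sum pmf over tables with pmf ≤ p_obs
p-value (two-sided) = 0.02601
→ bracket: 0.01<=p<0.05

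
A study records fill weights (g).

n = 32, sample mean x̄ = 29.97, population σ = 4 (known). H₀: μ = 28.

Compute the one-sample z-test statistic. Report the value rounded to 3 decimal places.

test statistic = 2.786

SE = σ/√n = 4/√32 = 0.7071
z = (x̄−μ₀)/SE = (29.97−28)/0.7071 = 2.7860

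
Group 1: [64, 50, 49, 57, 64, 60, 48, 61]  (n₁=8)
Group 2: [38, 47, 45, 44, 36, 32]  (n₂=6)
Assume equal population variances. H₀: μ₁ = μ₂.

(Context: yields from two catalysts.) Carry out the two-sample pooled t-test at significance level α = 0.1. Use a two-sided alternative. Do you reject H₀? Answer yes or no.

reject H₀: yes

x̄₁=56.625, s₁=6.718, n₁=8
x̄₂=40.333, s₂=5.888, n₂=6
s_p² = [7·6.718² + 5·5.888²]/12 = 40.7674
SE = √(s_p²·(1/8+1/6)) = 3.4483
t = (56.625−40.333)/3.4483 = 4.7246
df = 12
p-value (two-sided) = 0.00049
At α=0.1: p < α → reject H₀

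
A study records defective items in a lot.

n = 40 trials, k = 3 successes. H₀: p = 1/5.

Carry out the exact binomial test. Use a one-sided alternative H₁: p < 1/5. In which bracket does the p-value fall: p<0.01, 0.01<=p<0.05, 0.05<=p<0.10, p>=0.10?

p-value bracket: 0.01<=p<0.05

Exact binomial: n=40, k=3, p₀=1/5=0.2000
P(X≤3) from Σ C(n,i)·p₀^i·(1−p₀)^(n−i)
p-value (one-sided, H₁ less) = 0.02846
→ bracket: 0.01<=p<0.05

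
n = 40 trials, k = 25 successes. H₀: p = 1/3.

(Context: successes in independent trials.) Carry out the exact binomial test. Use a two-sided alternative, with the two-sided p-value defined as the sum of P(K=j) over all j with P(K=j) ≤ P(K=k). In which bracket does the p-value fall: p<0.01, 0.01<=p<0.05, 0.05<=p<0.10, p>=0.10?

p-value bracket: p<0.01

Exact binomial: n=40, k=25, p₀=1/3=0.3333
P(X=j) = C(n,j)·p₀^j·(1−p₀)^(n−j); p = Σ P(X=j) over j with P(X=j) ≤ P(X=25)
p-value (two-sided) = 0.00017
→ bracket: p<0.01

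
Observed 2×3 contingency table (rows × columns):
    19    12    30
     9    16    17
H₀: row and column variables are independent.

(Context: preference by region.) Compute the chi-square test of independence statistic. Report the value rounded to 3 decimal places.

test statistic = 4.383

Row totals [61, 42], col totals [28, 28, 47], n=103
χ² = (19−16.58)²/16.58 + (12−16.58)²/16.58 + (30−27.83)²/27.83 + (9−11.42)²/11.42 + (16−11.42)²/11.42 + (17−19.17)²/19.17 = 4.3829
df = 2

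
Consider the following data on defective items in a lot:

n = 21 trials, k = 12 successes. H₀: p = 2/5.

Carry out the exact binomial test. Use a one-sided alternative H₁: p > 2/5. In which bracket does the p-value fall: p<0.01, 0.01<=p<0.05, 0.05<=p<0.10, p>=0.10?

p-value bracket: 0.05<=p<0.10

Exact binomial: n=21, k=12, p₀=2/5=0.4000
P(X≥12) from Σ C(n,i)·p₀^i·(1−p₀)^(n−i)
p-value (one-sided, H₁ greater) = 0.08492
→ bracket: 0.05<=p<0.10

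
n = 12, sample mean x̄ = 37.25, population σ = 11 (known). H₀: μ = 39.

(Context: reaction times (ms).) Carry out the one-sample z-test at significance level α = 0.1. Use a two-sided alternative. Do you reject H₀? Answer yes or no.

reject H₀: no

SE = σ/√n = 11/√12 = 3.1754
z = (x̄−μ₀)/SE = (37.25−39)/3.1754 = -0.5511
p-value (two-sided) = 0.58156
At α=0.1: p ≥ α → fail to reject H₀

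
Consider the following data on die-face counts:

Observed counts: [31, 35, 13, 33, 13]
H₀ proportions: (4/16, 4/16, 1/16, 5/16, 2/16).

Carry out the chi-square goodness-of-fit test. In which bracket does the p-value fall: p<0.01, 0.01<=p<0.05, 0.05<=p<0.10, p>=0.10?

n = 125; E_i = n·p_i = [31.25, 31.25, 7.81, 39.06, 15.62]
χ² = (31−31.25)²/31.25 + (35−31.25)²/31.25 + (13−7.81)²/7.81 + (33−39.06)²/39.06 + (13−15.62)²/15.62 = 5.2784
df = 4
p-value (upper-tail) = 0.25991
→ bracket: p>=0.10

p-value bracket: p>=0.10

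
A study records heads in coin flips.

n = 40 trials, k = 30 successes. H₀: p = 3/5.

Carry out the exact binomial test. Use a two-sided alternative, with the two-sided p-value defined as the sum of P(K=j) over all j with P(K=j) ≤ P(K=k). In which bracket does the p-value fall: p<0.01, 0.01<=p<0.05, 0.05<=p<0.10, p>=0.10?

Exact binomial: n=40, k=30, p₀=3/5=0.6000
P(X=j) = C(n,j)·p₀^j·(1−p₀)^(n−j); p = Σ P(X=j) over j with P(X=j) ≤ P(X=30)
p-value (two-sided) = 0.05413
→ bracket: 0.05<=p<0.10

p-value bracket: 0.05<=p<0.10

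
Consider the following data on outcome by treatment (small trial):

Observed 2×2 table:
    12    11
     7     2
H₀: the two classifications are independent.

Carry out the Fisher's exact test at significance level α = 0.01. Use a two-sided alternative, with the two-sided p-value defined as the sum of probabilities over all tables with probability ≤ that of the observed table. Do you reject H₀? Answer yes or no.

Margins: r₁=23, r₂=9, c₁=19, c₂=13, n=32
p_obs = C(23,12)·C(9,7)/C(32,19); sum pmf over tables with pmf ≤ p_obs
p-value (two-sided) = 0.24909
At α=0.01: p ≥ α → fail to reject H₀

reject H₀: no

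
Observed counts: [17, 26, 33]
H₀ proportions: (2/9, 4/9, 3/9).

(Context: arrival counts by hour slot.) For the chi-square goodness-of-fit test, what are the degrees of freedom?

df = k − 1 = 3 − 1 = 2

degrees of freedom = 2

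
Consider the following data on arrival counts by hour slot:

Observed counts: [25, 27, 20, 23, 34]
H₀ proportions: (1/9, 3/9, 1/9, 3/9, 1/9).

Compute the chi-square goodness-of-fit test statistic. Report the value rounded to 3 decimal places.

n = 129; E_i = n·p_i = [14.33, 43.00, 14.33, 43.00, 14.33]
χ² = (25−14.33)²/14.33 + (27−43.00)²/43.00 + (20−14.33)²/14.33 + (23−43.00)²/43.00 + (34−14.33)²/14.33 = 52.4186
df = 4

test statistic = 52.419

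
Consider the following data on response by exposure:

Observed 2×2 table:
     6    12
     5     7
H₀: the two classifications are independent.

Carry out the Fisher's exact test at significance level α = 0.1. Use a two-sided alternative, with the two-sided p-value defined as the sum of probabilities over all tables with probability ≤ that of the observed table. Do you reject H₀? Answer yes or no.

Margins: r₁=18, r₂=12, c₁=11, c₂=19, n=30
p_obs = C(18,6)·C(12,5)/C(30,11); sum pmf over tables with pmf ≤ p_obs
p-value (two-sided) = 0.71163
At α=0.1: p ≥ α → fail to reject H₀

reject H₀: no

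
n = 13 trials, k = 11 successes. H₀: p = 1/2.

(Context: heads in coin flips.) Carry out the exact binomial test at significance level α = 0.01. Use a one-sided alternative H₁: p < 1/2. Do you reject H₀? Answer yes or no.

Exact binomial: n=13, k=11, p₀=1/2=0.5000
P(X≤11) from Σ C(n,i)·p₀^i·(1−p₀)^(n−i)
p-value (one-sided, H₁ less) = 0.99829
At α=0.01: p ≥ α → fail to reject H₀

reject H₀: no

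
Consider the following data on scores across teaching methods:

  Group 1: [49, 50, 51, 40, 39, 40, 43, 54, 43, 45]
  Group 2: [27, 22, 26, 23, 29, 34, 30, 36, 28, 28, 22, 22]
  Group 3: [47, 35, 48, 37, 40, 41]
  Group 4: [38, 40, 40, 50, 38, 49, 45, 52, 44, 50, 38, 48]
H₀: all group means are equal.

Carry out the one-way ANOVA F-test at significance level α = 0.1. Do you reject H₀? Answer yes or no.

Group means [45.40, 27.25, 41.33, 44.33], grand mean 39.025
SSB = Σnᵢ(x̄ᵢ−x̄)² = 2440.325; SSW = ΣΣ(x−x̄ᵢ)² = 940.650
MSB = 2440.325/3 = 813.4417; MSW = 940.650/36 = 26.1292
F = MSB/MSW = 31.1316
df = (3, 36)
p-value (upper-tail) = 0.00000
At α=0.1: p < α → reject H₀

reject H₀: yes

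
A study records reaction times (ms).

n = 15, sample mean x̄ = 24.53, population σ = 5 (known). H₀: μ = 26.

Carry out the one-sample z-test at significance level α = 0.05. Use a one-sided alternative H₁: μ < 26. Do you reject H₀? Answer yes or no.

SE = σ/√n = 5/√15 = 1.2910
z = (x̄−μ₀)/SE = (24.53−26)/1.2910 = -1.1387
p-value (one-sided, H₁ less) = 0.12742
At α=0.05: p ≥ α → fail to reject H₀

reject H₀: no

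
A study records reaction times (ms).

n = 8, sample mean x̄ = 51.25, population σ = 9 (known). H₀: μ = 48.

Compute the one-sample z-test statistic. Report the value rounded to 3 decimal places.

SE = σ/√n = 9/√8 = 3.1820
z = (x̄−μ₀)/SE = (51.25−48)/3.1820 = 1.0214

test statistic = 1.021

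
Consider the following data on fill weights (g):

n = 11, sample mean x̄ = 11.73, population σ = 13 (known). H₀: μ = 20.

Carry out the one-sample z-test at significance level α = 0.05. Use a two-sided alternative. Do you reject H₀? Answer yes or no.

SE = σ/√n = 13/√11 = 3.9196
z = (x̄−μ₀)/SE = (11.73−20)/3.9196 = -2.1099
p-value (two-sided) = 0.03487
At α=0.05: p < α → reject H₀

reject H₀: yes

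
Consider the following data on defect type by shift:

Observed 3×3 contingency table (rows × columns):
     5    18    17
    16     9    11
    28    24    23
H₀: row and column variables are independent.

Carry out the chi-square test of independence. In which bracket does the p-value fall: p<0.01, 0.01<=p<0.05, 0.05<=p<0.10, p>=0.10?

p-value bracket: 0.01<=p<0.05

Row totals [40, 36, 75], col totals [49, 51, 51], n=151
χ² = (5−12.98)²/12.98 + (18−13.51)²/13.51 + (17−13.51)²/13.51 + (16−11.68)²/11.68 + (9−12.16)²/12.16 + (11−12.16)²/12.16 + (28−24.34)²/24.34 + (24−25.33)²/25.33 + (23−25.33)²/25.33 = 10.6627
df = 4
p-value (upper-tail) = 0.03063
→ bracket: 0.01<=p<0.05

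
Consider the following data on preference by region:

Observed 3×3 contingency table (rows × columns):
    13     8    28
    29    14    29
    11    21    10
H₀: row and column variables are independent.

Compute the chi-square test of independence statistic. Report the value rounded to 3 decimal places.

Row totals [49, 72, 42], col totals [53, 43, 67], n=163
χ² = (13−15.93)²/15.93 + (8−12.93)²/12.93 + (28−20.14)²/20.14 + (29−23.41)²/23.41 + (14−18.99)²/18.99 + (29−29.60)²/29.60 + (11−13.66)²/13.66 + (21−11.08)²/11.08 + (10−17.26)²/17.26 = 20.5980
df = 4

test statistic = 20.598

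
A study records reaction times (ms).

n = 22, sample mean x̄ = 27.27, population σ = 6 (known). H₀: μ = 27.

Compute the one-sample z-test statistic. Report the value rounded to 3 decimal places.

test statistic = 0.211

SE = σ/√n = 6/√22 = 1.2792
z = (x̄−μ₀)/SE = (27.27−27)/1.2792 = 0.2111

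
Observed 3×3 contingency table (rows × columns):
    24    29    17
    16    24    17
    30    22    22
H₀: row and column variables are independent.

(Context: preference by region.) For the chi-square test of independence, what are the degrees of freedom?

degrees of freedom = 4

df = (r−1)(c−1) = (3−1)·(3−1) = 4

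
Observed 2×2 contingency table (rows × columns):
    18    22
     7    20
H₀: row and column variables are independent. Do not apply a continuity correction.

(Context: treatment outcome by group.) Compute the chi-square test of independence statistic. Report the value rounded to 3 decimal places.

Row totals [40, 27], col totals [25, 42], n=67
χ² = (18−14.93)²/14.93 + (22−25.07)²/25.07 + (7−10.07)²/10.07 + (20−16.93)²/16.93 = 2.5072
df = 1

test statistic = 2.507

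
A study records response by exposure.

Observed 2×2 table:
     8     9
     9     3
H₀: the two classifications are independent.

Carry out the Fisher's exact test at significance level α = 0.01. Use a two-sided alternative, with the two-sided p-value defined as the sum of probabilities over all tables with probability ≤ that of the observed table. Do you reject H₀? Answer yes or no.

reject H₀: no

Margins: r₁=17, r₂=12, c₁=17, c₂=12, n=29
p_obs = C(17,8)·C(12,9)/C(29,17); sum pmf over tables with pmf ≤ p_obs
p-value (two-sided) = 0.25097
At α=0.01: p ≥ α → fail to reject H₀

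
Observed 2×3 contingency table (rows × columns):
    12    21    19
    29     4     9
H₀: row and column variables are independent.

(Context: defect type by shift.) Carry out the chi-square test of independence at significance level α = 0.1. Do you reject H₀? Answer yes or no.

Row totals [52, 42], col totals [41, 25, 28], n=94
χ² = (12−22.68)²/22.68 + (21−13.83)²/13.83 + (19−15.49)²/15.49 + (29−18.32)²/18.32 + (4−11.17)²/11.17 + (9−12.51)²/12.51 = 21.3581
df = 2
p-value (upper-tail) = 0.00002
At α=0.1: p < α → reject H₀

reject H₀: yes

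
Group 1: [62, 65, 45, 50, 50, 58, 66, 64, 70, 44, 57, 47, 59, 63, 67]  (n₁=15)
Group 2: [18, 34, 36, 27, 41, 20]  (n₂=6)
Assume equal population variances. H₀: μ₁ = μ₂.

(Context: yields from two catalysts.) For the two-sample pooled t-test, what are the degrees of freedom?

df = n₁ + n₂ − 2 = 15 + 6 − 2 = 19

degrees of freedom = 19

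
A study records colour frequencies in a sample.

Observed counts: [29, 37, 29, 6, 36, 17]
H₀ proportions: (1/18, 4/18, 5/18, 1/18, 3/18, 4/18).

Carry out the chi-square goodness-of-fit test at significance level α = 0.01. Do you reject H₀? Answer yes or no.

n = 154; E_i = n·p_i = [8.56, 34.22, 42.78, 8.56, 25.67, 34.22]
χ² = (29−8.56)²/8.56 + (37−34.22)²/34.22 + (29−42.78)²/42.78 + (6−8.56)²/8.56 + (36−25.67)²/25.67 + (17−34.22)²/34.22 = 67.1078
df = 5
p-value (upper-tail) = 0.00000
At α=0.01: p < α → reject H₀

reject H₀: yes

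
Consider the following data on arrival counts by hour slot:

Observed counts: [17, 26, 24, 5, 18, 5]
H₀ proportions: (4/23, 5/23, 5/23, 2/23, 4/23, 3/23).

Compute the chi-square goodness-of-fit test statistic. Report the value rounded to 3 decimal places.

test statistic = 7.770

n = 95; E_i = n·p_i = [16.52, 20.65, 20.65, 8.26, 16.52, 12.39]
χ² = (17−16.52)²/16.52 + (26−20.65)²/20.65 + (24−20.65)²/20.65 + (5−8.26)²/8.26 + (18−16.52)²/16.52 + (5−12.39)²/12.39 = 7.7696
df = 5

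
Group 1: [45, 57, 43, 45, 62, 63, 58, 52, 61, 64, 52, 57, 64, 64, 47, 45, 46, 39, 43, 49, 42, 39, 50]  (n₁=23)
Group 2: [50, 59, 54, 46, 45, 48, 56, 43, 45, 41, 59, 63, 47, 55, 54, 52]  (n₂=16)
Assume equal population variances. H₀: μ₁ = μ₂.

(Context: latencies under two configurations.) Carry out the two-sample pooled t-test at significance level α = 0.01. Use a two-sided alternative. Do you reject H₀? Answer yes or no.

x̄₁=51.609, s₁=8.627, n₁=23
x̄₂=51.062, s₂=6.424, n₂=16
s_p² = [22·8.627² + 15·6.424²]/37 = 60.9842
SE = √(s_p²·(1/23+1/16)) = 2.5422
t = (51.609−51.062)/2.5422 = 0.2148
df = 37
p-value (two-sided) = 0.83107
At α=0.01: p ≥ α → fail to reject H₀

reject H₀: no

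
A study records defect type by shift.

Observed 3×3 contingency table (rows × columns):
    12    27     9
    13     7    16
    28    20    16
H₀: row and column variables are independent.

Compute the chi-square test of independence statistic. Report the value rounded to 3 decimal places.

Row totals [48, 36, 64], col totals [53, 54, 41], n=148
χ² = (12−17.19)²/17.19 + (27−17.51)²/17.51 + (9−13.30)²/13.30 + (13−12.89)²/12.89 + (7−13.14)²/13.14 + (16−9.97)²/9.97 + (28−22.92)²/22.92 + (20−23.35)²/23.35 + (16−17.73)²/17.73 = 16.3789
df = 4

test statistic = 16.379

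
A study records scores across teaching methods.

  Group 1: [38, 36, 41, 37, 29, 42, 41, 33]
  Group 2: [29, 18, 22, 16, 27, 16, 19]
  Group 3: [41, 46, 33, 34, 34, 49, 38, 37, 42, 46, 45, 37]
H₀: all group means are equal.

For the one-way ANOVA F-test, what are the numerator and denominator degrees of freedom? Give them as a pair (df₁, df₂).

degrees of freedom = [2, 24]

k = 3 groups, N = 27 total
df = (k−1, N−k) = (3−1, 27−3) = (2, 24)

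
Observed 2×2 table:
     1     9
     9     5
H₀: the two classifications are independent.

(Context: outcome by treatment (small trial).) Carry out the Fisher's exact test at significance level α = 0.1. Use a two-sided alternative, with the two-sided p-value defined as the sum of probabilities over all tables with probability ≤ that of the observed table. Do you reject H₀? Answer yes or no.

Margins: r₁=10, r₂=14, c₁=10, c₂=14, n=24
p_obs = C(10,1)·C(14,9)/C(24,10); sum pmf over tables with pmf ≤ p_obs
p-value (two-sided) = 0.01288
At α=0.1: p < α → reject H₀

reject H₀: yes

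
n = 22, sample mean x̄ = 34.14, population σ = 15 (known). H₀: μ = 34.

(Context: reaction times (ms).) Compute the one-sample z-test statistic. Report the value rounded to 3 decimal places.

SE = σ/√n = 15/√22 = 3.1980
z = (x̄−μ₀)/SE = (34.14−34)/3.1980 = 0.0438

test statistic = 0.044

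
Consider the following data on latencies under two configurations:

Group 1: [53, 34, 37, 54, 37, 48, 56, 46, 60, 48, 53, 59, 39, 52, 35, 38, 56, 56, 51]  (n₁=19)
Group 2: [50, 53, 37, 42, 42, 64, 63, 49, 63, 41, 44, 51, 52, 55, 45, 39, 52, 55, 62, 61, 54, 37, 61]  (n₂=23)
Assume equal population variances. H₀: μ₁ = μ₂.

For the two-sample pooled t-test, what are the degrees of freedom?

degrees of freedom = 40

df = n₁ + n₂ − 2 = 19 + 23 − 2 = 40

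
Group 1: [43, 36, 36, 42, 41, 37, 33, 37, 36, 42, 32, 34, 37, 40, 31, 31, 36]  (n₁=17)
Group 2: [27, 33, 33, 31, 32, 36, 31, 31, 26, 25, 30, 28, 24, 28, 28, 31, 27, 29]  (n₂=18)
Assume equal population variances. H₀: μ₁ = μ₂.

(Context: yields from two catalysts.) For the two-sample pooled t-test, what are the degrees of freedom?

df = n₁ + n₂ − 2 = 17 + 18 − 2 = 33

degrees of freedom = 33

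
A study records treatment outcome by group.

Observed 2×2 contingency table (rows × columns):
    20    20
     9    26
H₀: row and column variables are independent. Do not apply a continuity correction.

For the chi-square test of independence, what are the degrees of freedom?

df = (r−1)(c−1) = (2−1)·(2−1) = 1

degrees of freedom = 1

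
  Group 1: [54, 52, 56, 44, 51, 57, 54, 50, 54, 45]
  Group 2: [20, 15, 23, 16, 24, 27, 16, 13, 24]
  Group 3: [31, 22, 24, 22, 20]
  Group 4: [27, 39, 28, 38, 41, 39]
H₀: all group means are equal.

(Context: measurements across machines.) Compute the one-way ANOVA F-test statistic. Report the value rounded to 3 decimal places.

test statistic = 75.693

Group means [51.70, 19.78, 23.80, 35.33], grand mean 34.200
SSB = Σnᵢ(x̄ᵢ−x̄)² = 5483.011; SSW = ΣΣ(x−x̄ᵢ)² = 627.789
MSB = 5483.011/3 = 1827.6704; MSW = 627.789/26 = 24.1457
F = MSB/MSW = 75.6933
df = (3, 26)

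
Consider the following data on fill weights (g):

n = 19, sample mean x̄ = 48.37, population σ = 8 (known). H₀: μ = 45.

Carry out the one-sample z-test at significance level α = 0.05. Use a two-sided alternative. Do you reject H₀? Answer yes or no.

SE = σ/√n = 8/√19 = 1.8353
z = (x̄−μ₀)/SE = (48.37−45)/1.8353 = 1.8362
p-value (two-sided) = 0.06633
At α=0.05: p ≥ α → fail to reject H₀

reject H₀: no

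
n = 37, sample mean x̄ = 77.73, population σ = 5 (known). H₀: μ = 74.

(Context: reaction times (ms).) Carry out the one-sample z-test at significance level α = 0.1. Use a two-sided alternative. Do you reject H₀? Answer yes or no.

reject H₀: yes

SE = σ/√n = 5/√37 = 0.8220
z = (x̄−μ₀)/SE = (77.73−74)/0.8220 = 4.5377
p-value (two-sided) = 0.00001
At α=0.1: p < α → reject H₀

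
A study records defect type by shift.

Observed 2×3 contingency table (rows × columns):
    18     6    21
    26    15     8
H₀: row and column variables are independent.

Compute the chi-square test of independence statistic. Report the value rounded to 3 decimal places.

Row totals [45, 49], col totals [44, 21, 29], n=94
χ² = (18−21.06)²/21.06 + (6−10.05)²/10.05 + (21−13.88)²/13.88 + (26−22.94)²/22.94 + (15−10.95)²/10.95 + (8−15.12)²/15.12 = 10.9890
df = 2

test statistic = 10.989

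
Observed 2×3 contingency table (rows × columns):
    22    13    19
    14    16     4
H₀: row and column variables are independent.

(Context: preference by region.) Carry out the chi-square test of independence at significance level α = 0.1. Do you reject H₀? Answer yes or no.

Row totals [54, 34], col totals [36, 29, 23], n=88
χ² = (22−22.09)²/22.09 + (13−17.80)²/17.80 + (19−14.11)²/14.11 + (14−13.91)²/13.91 + (16−11.20)²/11.20 + (4−8.89)²/8.89 = 7.7243
df = 2
p-value (upper-tail) = 0.02102
At α=0.1: p < α → reject H₀

reject H₀: yes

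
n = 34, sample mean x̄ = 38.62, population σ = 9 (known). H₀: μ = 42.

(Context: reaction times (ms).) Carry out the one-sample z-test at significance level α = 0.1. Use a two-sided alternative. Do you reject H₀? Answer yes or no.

SE = σ/√n = 9/√34 = 1.5435
z = (x̄−μ₀)/SE = (38.62−42)/1.5435 = -2.1898
p-value (two-sided) = 0.02854
At α=0.1: p < α → reject H₀

reject H₀: yes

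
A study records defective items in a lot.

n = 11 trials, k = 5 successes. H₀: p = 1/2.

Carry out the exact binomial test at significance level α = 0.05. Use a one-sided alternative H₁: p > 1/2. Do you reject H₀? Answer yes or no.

Exact binomial: n=11, k=5, p₀=1/2=0.5000
P(X≥5) from Σ C(n,i)·p₀^i·(1−p₀)^(n−i)
p-value (one-sided, H₁ greater) = 0.72559
At α=0.05: p ≥ α → fail to reject H₀

reject H₀: no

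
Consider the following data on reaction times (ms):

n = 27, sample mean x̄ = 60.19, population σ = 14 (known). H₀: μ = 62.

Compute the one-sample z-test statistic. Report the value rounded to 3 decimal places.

SE = σ/√n = 14/√27 = 2.6943
z = (x̄−μ₀)/SE = (60.19−62)/2.6943 = -0.6718

test statistic = -0.672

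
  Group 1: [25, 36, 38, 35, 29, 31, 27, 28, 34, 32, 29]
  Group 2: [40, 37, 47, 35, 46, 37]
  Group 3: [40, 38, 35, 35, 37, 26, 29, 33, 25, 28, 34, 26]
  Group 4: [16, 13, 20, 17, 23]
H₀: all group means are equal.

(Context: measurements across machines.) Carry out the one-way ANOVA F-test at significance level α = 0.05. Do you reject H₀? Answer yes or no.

Group means [31.27, 40.33, 32.17, 17.80], grand mean 31.206
SSB = Σnᵢ(x̄ᵢ−x̄)² = 1409.577; SSW = ΣΣ(x−x̄ᵢ)² = 647.982
MSB = 1409.577/3 = 469.8590; MSW = 647.982/30 = 21.5994
F = MSB/MSW = 21.7533
df = (3, 30)
p-value (upper-tail) = 0.00000
At α=0.05: p < α → reject H₀

reject H₀: yes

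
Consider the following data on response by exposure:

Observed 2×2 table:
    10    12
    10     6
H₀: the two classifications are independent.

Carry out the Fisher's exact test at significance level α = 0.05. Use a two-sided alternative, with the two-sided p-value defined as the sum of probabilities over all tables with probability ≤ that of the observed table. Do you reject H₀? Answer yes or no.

Margins: r₁=22, r₂=16, c₁=20, c₂=18, n=38
p_obs = C(22,10)·C(16,10)/C(38,20); sum pmf over tables with pmf ≤ p_obs
p-value (two-sided) = 0.34234
At α=0.05: p ≥ α → fail to reject H₀

reject H₀: no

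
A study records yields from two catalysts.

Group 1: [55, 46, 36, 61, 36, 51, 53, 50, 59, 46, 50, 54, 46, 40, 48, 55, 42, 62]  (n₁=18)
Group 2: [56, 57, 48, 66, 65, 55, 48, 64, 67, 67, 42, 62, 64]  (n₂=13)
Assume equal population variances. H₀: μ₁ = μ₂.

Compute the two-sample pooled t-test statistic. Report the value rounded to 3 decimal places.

test statistic = -3.125

x̄₁=49.444, s₁=7.763, n₁=18
x̄₂=58.538, s₂=8.313, n₂=13
s_p² = [17·7.763² + 12·8.313²]/29 = 63.9198
SE = √(s_p²·(1/18+1/13)) = 2.9100
t = (49.444−58.538)/2.9100 = -3.1251
df = 29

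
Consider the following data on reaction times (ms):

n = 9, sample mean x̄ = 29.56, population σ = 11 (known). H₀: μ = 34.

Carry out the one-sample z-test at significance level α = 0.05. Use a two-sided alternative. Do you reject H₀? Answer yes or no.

SE = σ/√n = 11/√9 = 3.6667
z = (x̄−μ₀)/SE = (29.56−34)/3.6667 = -1.2109
p-value (two-sided) = 0.22593
At α=0.05: p ≥ α → fail to reject H₀

reject H₀: no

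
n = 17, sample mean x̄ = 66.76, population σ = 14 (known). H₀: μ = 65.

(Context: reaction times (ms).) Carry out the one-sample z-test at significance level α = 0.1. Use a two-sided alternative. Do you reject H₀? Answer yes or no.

SE = σ/√n = 14/√17 = 3.3955
z = (x̄−μ₀)/SE = (66.76−65)/3.3955 = 0.5183
p-value (two-sided) = 0.60423
At α=0.1: p ≥ α → fail to reject H₀

reject H₀: no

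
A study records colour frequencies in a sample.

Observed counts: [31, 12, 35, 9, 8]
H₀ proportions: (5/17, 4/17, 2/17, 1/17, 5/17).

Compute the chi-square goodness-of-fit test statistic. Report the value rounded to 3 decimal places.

test statistic = 72.226

n = 95; E_i = n·p_i = [27.94, 22.35, 11.18, 5.59, 27.94]
χ² = (31−27.94)²/27.94 + (12−22.35)²/22.35 + (35−11.18)²/11.18 + (9−5.59)²/5.59 + (8−27.94)²/27.94 = 72.2263
df = 4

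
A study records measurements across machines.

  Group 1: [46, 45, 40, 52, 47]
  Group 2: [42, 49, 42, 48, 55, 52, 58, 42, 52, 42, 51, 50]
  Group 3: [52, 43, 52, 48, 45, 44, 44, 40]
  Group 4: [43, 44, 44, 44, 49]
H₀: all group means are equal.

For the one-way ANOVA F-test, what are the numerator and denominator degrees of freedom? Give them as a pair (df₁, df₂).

degrees of freedom = [3, 26]

k = 4 groups, N = 30 total
df = (k−1, N−k) = (4−1, 30−4) = (3, 26)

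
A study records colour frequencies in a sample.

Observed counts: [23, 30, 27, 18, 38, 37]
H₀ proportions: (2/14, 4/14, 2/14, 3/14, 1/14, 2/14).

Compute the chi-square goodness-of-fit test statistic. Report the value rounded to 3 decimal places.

n = 173; E_i = n·p_i = [24.71, 49.43, 24.71, 37.07, 12.36, 24.71]
χ² = (23−24.71)²/24.71 + (30−49.43)²/49.43 + (27−24.71)²/24.71 + (18−37.07)²/37.07 + (38−12.36)²/12.36 + (37−24.71)²/24.71 = 77.0983
df = 5

test statistic = 77.098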